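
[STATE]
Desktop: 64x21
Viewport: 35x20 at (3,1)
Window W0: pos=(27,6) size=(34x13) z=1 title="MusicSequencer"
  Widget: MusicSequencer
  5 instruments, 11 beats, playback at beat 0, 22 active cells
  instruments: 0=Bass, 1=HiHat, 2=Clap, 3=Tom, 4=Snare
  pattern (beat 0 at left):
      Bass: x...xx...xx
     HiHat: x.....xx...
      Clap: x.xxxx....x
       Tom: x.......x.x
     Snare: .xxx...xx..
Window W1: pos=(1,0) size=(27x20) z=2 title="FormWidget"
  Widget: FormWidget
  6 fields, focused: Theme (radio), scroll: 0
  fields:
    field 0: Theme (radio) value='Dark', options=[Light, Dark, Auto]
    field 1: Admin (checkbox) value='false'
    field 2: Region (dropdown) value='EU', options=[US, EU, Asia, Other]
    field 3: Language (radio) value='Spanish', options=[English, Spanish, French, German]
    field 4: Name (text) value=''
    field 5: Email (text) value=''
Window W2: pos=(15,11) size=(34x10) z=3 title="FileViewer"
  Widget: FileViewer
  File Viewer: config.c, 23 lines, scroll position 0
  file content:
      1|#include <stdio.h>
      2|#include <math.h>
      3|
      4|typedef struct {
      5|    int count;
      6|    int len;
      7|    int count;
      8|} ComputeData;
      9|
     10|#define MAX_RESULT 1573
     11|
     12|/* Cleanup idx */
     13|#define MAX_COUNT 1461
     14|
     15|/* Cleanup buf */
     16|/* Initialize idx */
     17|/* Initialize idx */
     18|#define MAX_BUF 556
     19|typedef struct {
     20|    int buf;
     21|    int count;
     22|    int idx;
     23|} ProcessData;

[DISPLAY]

FormWidget              ┃          
────────────────────────┨          
 Theme:      ( ) Light  ┃          
 Admin:      [ ]        ┃          
 Region:     [EU      ▼]┃          
 Language:   ( ) English┃━━━━━━━━━━
 Name:       [         ]┃ MusicSequ
 Email:      [         ]┃──────────
                        ┃      ▼123
                        ┃  Bass█···
            ┏━━━━━━━━━━━━━━━━━━━━━━
            ┃ FileViewer           
            ┠──────────────────────
            ┃#include <stdio.h>    
            ┃#include <math.h>     
            ┃                      
            ┃typedef struct {      
            ┃    int count;        
━━━━━━━━━━━━┃    int len;          
            ┗━━━━━━━━━━━━━━━━━━━━━━


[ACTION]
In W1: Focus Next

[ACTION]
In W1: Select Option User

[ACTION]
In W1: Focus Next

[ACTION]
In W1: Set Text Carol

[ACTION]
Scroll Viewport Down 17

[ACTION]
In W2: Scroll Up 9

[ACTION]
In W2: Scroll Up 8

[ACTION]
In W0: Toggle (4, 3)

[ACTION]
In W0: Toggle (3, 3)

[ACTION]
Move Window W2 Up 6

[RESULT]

FormWidget              ┃          
────────────────────────┨          
 Theme:      ( ) Light  ┃          
 Admin:      [ ]        ┃          
 Region:    ┏━━━━━━━━━━━━━━━━━━━━━━
 Language:  ┃ FileViewer           
 Name:      ┠──────────────────────
 Email:     ┃#include <stdio.h>    
            ┃#include <math.h>     
            ┃                      
            ┃typedef struct {      
            ┃    int count;        
            ┃    int len;          
            ┗━━━━━━━━━━━━━━━━━━━━━━
                        ┃          
                        ┃          
                        ┃          
                        ┃━━━━━━━━━━
━━━━━━━━━━━━━━━━━━━━━━━━┛          
                                   


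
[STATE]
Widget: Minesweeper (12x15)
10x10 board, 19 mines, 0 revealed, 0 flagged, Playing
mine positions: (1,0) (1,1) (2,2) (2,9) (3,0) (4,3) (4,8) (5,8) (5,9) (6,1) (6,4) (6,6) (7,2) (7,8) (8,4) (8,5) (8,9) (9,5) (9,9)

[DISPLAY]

■■■■■■■■■■  
■■■■■■■■■■  
■■■■■■■■■■  
■■■■■■■■■■  
■■■■■■■■■■  
■■■■■■■■■■  
■■■■■■■■■■  
■■■■■■■■■■  
■■■■■■■■■■  
■■■■■■■■■■  
            
            
            
            
            


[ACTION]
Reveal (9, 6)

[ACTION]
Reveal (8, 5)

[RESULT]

■■■■■■■■■■  
✹✹■■■■■■■■  
■■✹■■■■■■✹  
✹■■■■■■■■■  
■■■✹■■■■✹■  
■■■■■■■■✹✹  
■✹■■✹■✹■■■  
■■✹■■■■■✹■  
■■■■✹✹■■■✹  
■■■■■✹2■■✹  
            
            
            
            
            


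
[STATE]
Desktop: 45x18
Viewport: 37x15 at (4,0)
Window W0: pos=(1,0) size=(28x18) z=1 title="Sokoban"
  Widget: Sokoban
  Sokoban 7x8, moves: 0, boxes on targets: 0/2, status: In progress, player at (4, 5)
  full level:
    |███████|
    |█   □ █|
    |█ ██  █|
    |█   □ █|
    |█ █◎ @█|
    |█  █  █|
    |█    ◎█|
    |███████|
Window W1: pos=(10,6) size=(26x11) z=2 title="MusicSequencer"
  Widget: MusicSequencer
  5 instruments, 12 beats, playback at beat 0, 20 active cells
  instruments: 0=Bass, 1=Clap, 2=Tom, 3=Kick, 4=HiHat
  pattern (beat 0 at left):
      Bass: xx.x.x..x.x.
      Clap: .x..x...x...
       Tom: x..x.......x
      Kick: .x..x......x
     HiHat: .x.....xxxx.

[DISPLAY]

━━━━━━━━━━━━━━━━━━━━━━━━┓            
okoban                  ┃            
────────────────────────┨            
█████                   ┃            
  □ █                   ┃            
██  █                   ┃            
  □ █ ┏━━━━━━━━━━━━━━━━━━━━━━━━┓     
█◎ @█ ┃ MusicSequencer         ┃     
 █  █ ┠────────────────────────┨     
   ◎█ ┃      ▼12345678901      ┃     
█████ ┃  Bass██·█·█··█·█·      ┃     
ves: 0┃  Clap·█··█···█···      ┃     
      ┃   Tom█··█·······█      ┃     
      ┃  Kick·█··█······█      ┃     
      ┃ HiHat·█·····████·      ┃     


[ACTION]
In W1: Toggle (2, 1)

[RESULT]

━━━━━━━━━━━━━━━━━━━━━━━━┓            
okoban                  ┃            
────────────────────────┨            
█████                   ┃            
  □ █                   ┃            
██  █                   ┃            
  □ █ ┏━━━━━━━━━━━━━━━━━━━━━━━━┓     
█◎ @█ ┃ MusicSequencer         ┃     
 █  █ ┠────────────────────────┨     
   ◎█ ┃      ▼12345678901      ┃     
█████ ┃  Bass██·█·█··█·█·      ┃     
ves: 0┃  Clap·█··█···█···      ┃     
      ┃   Tom██·█·······█      ┃     
      ┃  Kick·█··█······█      ┃     
      ┃ HiHat·█·····████·      ┃     


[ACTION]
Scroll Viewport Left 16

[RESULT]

 ┏━━━━━━━━━━━━━━━━━━━━━━━━━━┓        
 ┃ Sokoban                  ┃        
 ┠──────────────────────────┨        
 ┃███████                   ┃        
 ┃█   □ █                   ┃        
 ┃█ ██  █                   ┃        
 ┃█   □ █ ┏━━━━━━━━━━━━━━━━━━━━━━━━┓ 
 ┃█ █◎ @█ ┃ MusicSequencer         ┃ 
 ┃█  █  █ ┠────────────────────────┨ 
 ┃█    ◎█ ┃      ▼12345678901      ┃ 
 ┃███████ ┃  Bass██·█·█··█·█·      ┃ 
 ┃Moves: 0┃  Clap·█··█···█···      ┃ 
 ┃        ┃   Tom██·█·······█      ┃ 
 ┃        ┃  Kick·█··█······█      ┃ 
 ┃        ┃ HiHat·█·····████·      ┃ 


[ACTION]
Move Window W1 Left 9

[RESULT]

 ┏━━━━━━━━━━━━━━━━━━━━━━━━━━┓        
 ┃ Sokoban                  ┃        
 ┠──────────────────────────┨        
 ┃███████                   ┃        
 ┃█   □ █                   ┃        
 ┃█ ██  █                   ┃        
 ┏━━━━━━━━━━━━━━━━━━━━━━━━┓ ┃        
 ┃ MusicSequencer         ┃ ┃        
 ┠────────────────────────┨ ┃        
 ┃      ▼12345678901      ┃ ┃        
 ┃  Bass██·█·█··█·█·      ┃ ┃        
 ┃  Clap·█··█···█···      ┃ ┃        
 ┃   Tom██·█·······█      ┃ ┃        
 ┃  Kick·█··█······█      ┃ ┃        
 ┃ HiHat·█·····████·      ┃ ┃        


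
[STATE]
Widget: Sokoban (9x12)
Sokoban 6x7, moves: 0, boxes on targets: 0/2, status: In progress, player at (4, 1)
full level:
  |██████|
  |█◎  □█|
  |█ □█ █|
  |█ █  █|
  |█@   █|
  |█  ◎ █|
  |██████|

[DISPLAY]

██████   
█◎  □█   
█ □█ █   
█ █  █   
█@   █   
█  ◎ █   
██████   
Moves: 0 
         
         
         
         


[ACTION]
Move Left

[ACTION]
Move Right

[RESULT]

██████   
█◎  □█   
█ □█ █   
█ █  █   
█ @  █   
█  ◎ █   
██████   
Moves: 1 
         
         
         
         


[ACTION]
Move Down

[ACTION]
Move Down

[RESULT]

██████   
█◎  □█   
█ □█ █   
█ █  █   
█    █   
█ @◎ █   
██████   
Moves: 2 
         
         
         
         


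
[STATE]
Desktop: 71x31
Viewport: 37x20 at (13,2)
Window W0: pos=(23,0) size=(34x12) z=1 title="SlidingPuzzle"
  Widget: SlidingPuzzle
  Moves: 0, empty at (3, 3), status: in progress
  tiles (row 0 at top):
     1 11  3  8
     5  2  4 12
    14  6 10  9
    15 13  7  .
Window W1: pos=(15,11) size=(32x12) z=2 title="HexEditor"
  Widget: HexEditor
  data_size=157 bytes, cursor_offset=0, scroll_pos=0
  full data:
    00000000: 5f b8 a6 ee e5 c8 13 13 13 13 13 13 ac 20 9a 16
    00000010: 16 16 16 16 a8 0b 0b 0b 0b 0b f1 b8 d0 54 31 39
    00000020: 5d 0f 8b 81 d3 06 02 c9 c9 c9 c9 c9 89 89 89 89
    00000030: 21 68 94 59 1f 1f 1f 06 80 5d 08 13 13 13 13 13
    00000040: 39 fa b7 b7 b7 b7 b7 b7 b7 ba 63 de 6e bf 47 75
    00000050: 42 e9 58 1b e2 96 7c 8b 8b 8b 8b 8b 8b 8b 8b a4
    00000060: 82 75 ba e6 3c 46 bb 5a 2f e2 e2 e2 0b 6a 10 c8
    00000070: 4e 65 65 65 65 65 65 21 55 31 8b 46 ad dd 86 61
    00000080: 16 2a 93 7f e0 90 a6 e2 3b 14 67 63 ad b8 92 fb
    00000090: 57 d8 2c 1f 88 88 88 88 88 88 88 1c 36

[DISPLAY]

          ┠──────────────────────────
          ┃┌────┬────┬────┬────┐     
          ┃│  1 │ 11 │  3 │  8 │     
          ┃├────┼────┼────┼────┤     
          ┃│  5 │  2 │  4 │ 12 │     
          ┃├────┼────┼────┼────┤     
          ┃│ 14 │  6 │ 10 │  9 │     
          ┃├────┼────┼────┼────┤     
          ┃│ 15 │ 13 │  7 │    │     
  ┏━━━━━━━━━━━━━━━━━━━━━━━━━━━━━━┓━━━
  ┃ HexEditor                    ┃   
  ┠──────────────────────────────┨   
  ┃00000000  5F b8 a6 ee e5 c8 13┃   
  ┃00000010  16 16 16 16 a8 0b 0b┃   
  ┃00000020  5d 0f 8b 81 d3 06 02┃   
  ┃00000030  21 68 94 59 1f 1f 1f┃   
  ┃00000040  39 fa b7 b7 b7 b7 b7┃   
  ┃00000050  42 e9 58 1b e2 96 7c┃   
  ┃00000060  82 75 ba e6 3c 46 bb┃   
  ┃00000070  4e 65 65 65 65 65 65┃   


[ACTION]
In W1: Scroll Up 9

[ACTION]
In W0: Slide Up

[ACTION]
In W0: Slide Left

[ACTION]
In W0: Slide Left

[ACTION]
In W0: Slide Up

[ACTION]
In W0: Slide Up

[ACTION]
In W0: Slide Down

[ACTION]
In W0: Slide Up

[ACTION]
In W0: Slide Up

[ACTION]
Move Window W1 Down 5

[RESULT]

          ┠──────────────────────────
          ┃┌────┬────┬────┬────┐     
          ┃│  1 │ 11 │  3 │  8 │     
          ┃├────┼────┼────┼────┤     
          ┃│  5 │  2 │  4 │ 12 │     
          ┃├────┼────┼────┼────┤     
          ┃│ 14 │  6 │ 10 │  9 │     
          ┃├────┼────┼────┼────┤     
          ┃│ 15 │ 13 │  7 │    │     
          ┗━━━━━━━━━━━━━━━━━━━━━━━━━━
                                     
                                     
                                     
                                     
  ┏━━━━━━━━━━━━━━━━━━━━━━━━━━━━━━┓   
  ┃ HexEditor                    ┃   
  ┠──────────────────────────────┨   
  ┃00000000  5F b8 a6 ee e5 c8 13┃   
  ┃00000010  16 16 16 16 a8 0b 0b┃   
  ┃00000020  5d 0f 8b 81 d3 06 02┃   


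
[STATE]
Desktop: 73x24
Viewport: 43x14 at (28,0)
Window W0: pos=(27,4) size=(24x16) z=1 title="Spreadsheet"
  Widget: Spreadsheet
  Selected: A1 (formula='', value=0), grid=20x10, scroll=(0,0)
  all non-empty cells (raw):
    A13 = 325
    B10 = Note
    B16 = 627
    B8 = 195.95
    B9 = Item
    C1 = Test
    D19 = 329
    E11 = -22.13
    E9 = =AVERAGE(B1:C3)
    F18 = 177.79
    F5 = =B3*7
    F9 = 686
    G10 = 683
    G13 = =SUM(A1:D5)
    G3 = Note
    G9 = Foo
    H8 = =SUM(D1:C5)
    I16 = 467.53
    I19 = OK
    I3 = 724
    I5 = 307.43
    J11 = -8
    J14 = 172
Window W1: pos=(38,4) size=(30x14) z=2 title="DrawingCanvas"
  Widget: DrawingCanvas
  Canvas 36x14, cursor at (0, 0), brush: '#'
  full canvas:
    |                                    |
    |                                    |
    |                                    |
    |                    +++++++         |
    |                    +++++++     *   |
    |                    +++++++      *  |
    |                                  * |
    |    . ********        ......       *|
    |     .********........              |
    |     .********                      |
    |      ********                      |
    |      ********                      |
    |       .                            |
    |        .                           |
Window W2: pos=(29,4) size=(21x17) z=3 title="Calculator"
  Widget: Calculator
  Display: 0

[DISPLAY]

                                           
                                           
                                           
                                           
━┏━━━━━━━━━━━━━━━━━━━┓━━━━━━━━━━━━━━━━━┓   
 ┃ Calculator        ┃vas              ┃   
─┠───────────────────┨─────────────────┨   
A┃                  0┃                 ┃   
 ┃┌───┬───┬───┬───┐  ┃                 ┃   
-┃│ 7 │ 8 │ 9 │ ÷ │  ┃                 ┃   
 ┃├───┼───┼───┼───┤  ┃         +++++++ ┃   
 ┃│ 4 │ 5 │ 6 │ × │  ┃         +++++++ ┃   
 ┃├───┼───┼───┼───┤  ┃         +++++++ ┃   
 ┃│ 1 │ 2 │ 3 │ - │  ┃                 ┃   


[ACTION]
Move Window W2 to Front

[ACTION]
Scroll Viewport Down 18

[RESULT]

 ┃├───┼───┼───┼───┤  ┃         +++++++ ┃   
 ┃│ 4 │ 5 │ 6 │ × │  ┃         +++++++ ┃   
 ┃├───┼───┼───┼───┤  ┃         +++++++ ┃   
 ┃│ 1 │ 2 │ 3 │ - │  ┃                 ┃   
 ┃├───┼───┼───┼───┤  ┃***        ......┃   
 ┃│ 0 │ . │ = │ + │  ┃***........      ┃   
 ┃├───┼───┼───┼───┤  ┃***              ┃   
 ┃│ C │ MC│ MR│ M+│  ┃━━━━━━━━━━━━━━━━━┛   
 ┃└───┴───┴───┴───┘  ┃┃                    
━┃                   ┃┛                    
 ┗━━━━━━━━━━━━━━━━━━━┛                     
                                           
                                           
                                           


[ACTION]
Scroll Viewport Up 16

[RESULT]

                                           
                                           
                                           
                                           
━┏━━━━━━━━━━━━━━━━━━━┓━━━━━━━━━━━━━━━━━┓   
 ┃ Calculator        ┃vas              ┃   
─┠───────────────────┨─────────────────┨   
A┃                  0┃                 ┃   
 ┃┌───┬───┬───┬───┐  ┃                 ┃   
-┃│ 7 │ 8 │ 9 │ ÷ │  ┃                 ┃   
 ┃├───┼───┼───┼───┤  ┃         +++++++ ┃   
 ┃│ 4 │ 5 │ 6 │ × │  ┃         +++++++ ┃   
 ┃├───┼───┼───┼───┤  ┃         +++++++ ┃   
 ┃│ 1 │ 2 │ 3 │ - │  ┃                 ┃   


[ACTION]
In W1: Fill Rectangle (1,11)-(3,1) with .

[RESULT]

                                           
                                           
                                           
                                           
━┏━━━━━━━━━━━━━━━━━━━┓━━━━━━━━━━━━━━━━━┓   
 ┃ Calculator        ┃vas              ┃   
─┠───────────────────┨─────────────────┨   
A┃                  0┃                 ┃   
 ┃┌───┬───┬───┬───┐  ┃.                ┃   
-┃│ 7 │ 8 │ 9 │ ÷ │  ┃.                ┃   
 ┃├───┼───┼───┼───┤  ┃.        +++++++ ┃   
 ┃│ 4 │ 5 │ 6 │ × │  ┃         +++++++ ┃   
 ┃├───┼───┼───┼───┤  ┃         +++++++ ┃   
 ┃│ 1 │ 2 │ 3 │ - │  ┃                 ┃   


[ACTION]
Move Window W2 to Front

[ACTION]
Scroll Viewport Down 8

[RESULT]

 ┃┌───┬───┬───┬───┐  ┃.                ┃   
-┃│ 7 │ 8 │ 9 │ ÷ │  ┃.                ┃   
 ┃├───┼───┼───┼───┤  ┃.        +++++++ ┃   
 ┃│ 4 │ 5 │ 6 │ × │  ┃         +++++++ ┃   
 ┃├───┼───┼───┼───┤  ┃         +++++++ ┃   
 ┃│ 1 │ 2 │ 3 │ - │  ┃                 ┃   
 ┃├───┼───┼───┼───┤  ┃***        ......┃   
 ┃│ 0 │ . │ = │ + │  ┃***........      ┃   
 ┃├───┼───┼───┼───┤  ┃***              ┃   
 ┃│ C │ MC│ MR│ M+│  ┃━━━━━━━━━━━━━━━━━┛   
 ┃└───┴───┴───┴───┘  ┃┃                    
━┃                   ┃┛                    
 ┗━━━━━━━━━━━━━━━━━━━┛                     
                                           


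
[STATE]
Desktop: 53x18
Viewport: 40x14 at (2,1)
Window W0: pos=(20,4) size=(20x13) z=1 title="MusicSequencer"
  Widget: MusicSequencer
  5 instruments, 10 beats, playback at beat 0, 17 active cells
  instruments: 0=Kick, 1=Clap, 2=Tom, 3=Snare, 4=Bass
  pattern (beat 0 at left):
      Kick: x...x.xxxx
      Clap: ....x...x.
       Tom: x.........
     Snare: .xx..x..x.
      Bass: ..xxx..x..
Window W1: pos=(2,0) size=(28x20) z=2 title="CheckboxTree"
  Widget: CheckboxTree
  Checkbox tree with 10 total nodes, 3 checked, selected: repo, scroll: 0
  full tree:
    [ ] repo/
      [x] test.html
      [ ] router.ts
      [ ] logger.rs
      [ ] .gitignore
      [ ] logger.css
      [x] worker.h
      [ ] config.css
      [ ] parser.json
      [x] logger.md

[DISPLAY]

┃ CheckboxTree             ┃            
┠──────────────────────────┨            
┃>[-] repo/                ┃            
┃   [x] test.html          ┃━━━━━━━━━┓  
┃   [ ] router.ts          ┃uencer   ┃  
┃   [ ] logger.rs          ┃─────────┨  
┃   [ ] .gitignore         ┃3456789  ┃  
┃   [ ] logger.css         ┃·█·████  ┃  
┃   [x] worker.h           ┃·█···█·  ┃  
┃   [ ] config.css         ┃·······  ┃  
┃   [ ] parser.json        ┃··█··█·  ┃  
┃   [x] logger.md          ┃██··█··  ┃  
┃                          ┃         ┃  
┃                          ┃         ┃  


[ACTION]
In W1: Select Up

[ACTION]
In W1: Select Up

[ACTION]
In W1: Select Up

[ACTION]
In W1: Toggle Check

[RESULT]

┃ CheckboxTree             ┃            
┠──────────────────────────┨            
┃>[x] repo/                ┃            
┃   [x] test.html          ┃━━━━━━━━━┓  
┃   [x] router.ts          ┃uencer   ┃  
┃   [x] logger.rs          ┃─────────┨  
┃   [x] .gitignore         ┃3456789  ┃  
┃   [x] logger.css         ┃·█·████  ┃  
┃   [x] worker.h           ┃·█···█·  ┃  
┃   [x] config.css         ┃·······  ┃  
┃   [x] parser.json        ┃··█··█·  ┃  
┃   [x] logger.md          ┃██··█··  ┃  
┃                          ┃         ┃  
┃                          ┃         ┃  


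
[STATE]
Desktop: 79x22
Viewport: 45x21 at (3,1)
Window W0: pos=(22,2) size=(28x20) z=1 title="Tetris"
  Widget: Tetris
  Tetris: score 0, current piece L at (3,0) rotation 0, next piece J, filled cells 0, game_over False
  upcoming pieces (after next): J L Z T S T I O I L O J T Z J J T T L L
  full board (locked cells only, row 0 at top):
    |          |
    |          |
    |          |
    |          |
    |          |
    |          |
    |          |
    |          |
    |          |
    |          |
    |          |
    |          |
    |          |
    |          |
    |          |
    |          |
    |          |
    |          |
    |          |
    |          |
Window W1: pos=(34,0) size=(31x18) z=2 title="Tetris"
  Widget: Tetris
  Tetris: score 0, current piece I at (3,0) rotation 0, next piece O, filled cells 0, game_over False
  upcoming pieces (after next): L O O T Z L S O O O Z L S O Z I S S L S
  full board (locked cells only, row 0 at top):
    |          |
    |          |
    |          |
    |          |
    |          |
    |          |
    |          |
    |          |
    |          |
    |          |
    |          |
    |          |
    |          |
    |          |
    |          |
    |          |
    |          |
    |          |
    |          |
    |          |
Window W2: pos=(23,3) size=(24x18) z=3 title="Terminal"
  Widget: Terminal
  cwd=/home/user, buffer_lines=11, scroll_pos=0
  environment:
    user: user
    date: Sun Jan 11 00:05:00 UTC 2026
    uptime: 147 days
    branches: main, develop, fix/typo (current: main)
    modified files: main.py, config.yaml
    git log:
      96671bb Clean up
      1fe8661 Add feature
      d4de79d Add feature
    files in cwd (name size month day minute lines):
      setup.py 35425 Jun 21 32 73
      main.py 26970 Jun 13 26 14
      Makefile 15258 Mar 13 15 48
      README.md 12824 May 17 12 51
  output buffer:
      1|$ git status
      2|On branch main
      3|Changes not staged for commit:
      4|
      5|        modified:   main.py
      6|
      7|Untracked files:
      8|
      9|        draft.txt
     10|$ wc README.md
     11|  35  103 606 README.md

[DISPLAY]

                               ┃ Tetris      
                   ┏━━━━━━━━━━━┠─────────────
                   ┃┏━━━━━━━━━━━━━━━━━━━━━━┓e
                   ┠┃ Terminal             ┃▓
                   ┃┠──────────────────────┨▓
                   ┃┃$ git status          ┃ 
                   ┃┃On branch main        ┃ 
                   ┃┃Changes not staged for┃ 
                   ┃┃                      ┃c
                   ┃┃        modified:   ma┃ 
                   ┃┃                      ┃ 
                   ┃┃Untracked files:      ┃ 
                   ┃┃                      ┃ 
                   ┃┃        draft.txt     ┃ 
                   ┃┃$ wc README.md        ┃ 
                   ┃┃  35  103 606 README.m┃ 
                   ┃┃$ █                   ┃━
                   ┃┃                      ┃ 
                   ┃┃                      ┃ 
                   ┃┗━━━━━━━━━━━━━━━━━━━━━━┛ 
                   ┗━━━━━━━━━━━━━━━━━━━━━━━━━


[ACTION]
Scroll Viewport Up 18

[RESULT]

                               ┏━━━━━━━━━━━━━
                               ┃ Tetris      
                   ┏━━━━━━━━━━━┠─────────────
                   ┃┏━━━━━━━━━━━━━━━━━━━━━━┓e
                   ┠┃ Terminal             ┃▓
                   ┃┠──────────────────────┨▓
                   ┃┃$ git status          ┃ 
                   ┃┃On branch main        ┃ 
                   ┃┃Changes not staged for┃ 
                   ┃┃                      ┃c
                   ┃┃        modified:   ma┃ 
                   ┃┃                      ┃ 
                   ┃┃Untracked files:      ┃ 
                   ┃┃                      ┃ 
                   ┃┃        draft.txt     ┃ 
                   ┃┃$ wc README.md        ┃ 
                   ┃┃  35  103 606 README.m┃ 
                   ┃┃$ █                   ┃━
                   ┃┃                      ┃ 
                   ┃┃                      ┃ 
                   ┃┗━━━━━━━━━━━━━━━━━━━━━━┛ 


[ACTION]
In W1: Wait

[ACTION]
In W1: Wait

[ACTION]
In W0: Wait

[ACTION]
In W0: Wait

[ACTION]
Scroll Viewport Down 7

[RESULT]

                               ┃ Tetris      
                   ┏━━━━━━━━━━━┠─────────────
                   ┃┏━━━━━━━━━━━━━━━━━━━━━━┓e
                   ┠┃ Terminal             ┃▓
                   ┃┠──────────────────────┨▓
                   ┃┃$ git status          ┃ 
                   ┃┃On branch main        ┃ 
                   ┃┃Changes not staged for┃ 
                   ┃┃                      ┃c
                   ┃┃        modified:   ma┃ 
                   ┃┃                      ┃ 
                   ┃┃Untracked files:      ┃ 
                   ┃┃                      ┃ 
                   ┃┃        draft.txt     ┃ 
                   ┃┃$ wc README.md        ┃ 
                   ┃┃  35  103 606 README.m┃ 
                   ┃┃$ █                   ┃━
                   ┃┃                      ┃ 
                   ┃┃                      ┃ 
                   ┃┗━━━━━━━━━━━━━━━━━━━━━━┛ 
                   ┗━━━━━━━━━━━━━━━━━━━━━━━━━


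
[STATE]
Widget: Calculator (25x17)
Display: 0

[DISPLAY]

                        0
┌───┬───┬───┬───┐        
│ 7 │ 8 │ 9 │ ÷ │        
├───┼───┼───┼───┤        
│ 4 │ 5 │ 6 │ × │        
├───┼───┼───┼───┤        
│ 1 │ 2 │ 3 │ - │        
├───┼───┼───┼───┤        
│ 0 │ . │ = │ + │        
├───┼───┼───┼───┤        
│ C │ MC│ MR│ M+│        
└───┴───┴───┴───┘        
                         
                         
                         
                         
                         


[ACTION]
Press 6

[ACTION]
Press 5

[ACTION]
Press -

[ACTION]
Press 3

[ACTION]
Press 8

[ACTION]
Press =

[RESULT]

                       27
┌───┬───┬───┬───┐        
│ 7 │ 8 │ 9 │ ÷ │        
├───┼───┼───┼───┤        
│ 4 │ 5 │ 6 │ × │        
├───┼───┼───┼───┤        
│ 1 │ 2 │ 3 │ - │        
├───┼───┼───┼───┤        
│ 0 │ . │ = │ + │        
├───┼───┼───┼───┤        
│ C │ MC│ MR│ M+│        
└───┴───┴───┴───┘        
                         
                         
                         
                         
                         


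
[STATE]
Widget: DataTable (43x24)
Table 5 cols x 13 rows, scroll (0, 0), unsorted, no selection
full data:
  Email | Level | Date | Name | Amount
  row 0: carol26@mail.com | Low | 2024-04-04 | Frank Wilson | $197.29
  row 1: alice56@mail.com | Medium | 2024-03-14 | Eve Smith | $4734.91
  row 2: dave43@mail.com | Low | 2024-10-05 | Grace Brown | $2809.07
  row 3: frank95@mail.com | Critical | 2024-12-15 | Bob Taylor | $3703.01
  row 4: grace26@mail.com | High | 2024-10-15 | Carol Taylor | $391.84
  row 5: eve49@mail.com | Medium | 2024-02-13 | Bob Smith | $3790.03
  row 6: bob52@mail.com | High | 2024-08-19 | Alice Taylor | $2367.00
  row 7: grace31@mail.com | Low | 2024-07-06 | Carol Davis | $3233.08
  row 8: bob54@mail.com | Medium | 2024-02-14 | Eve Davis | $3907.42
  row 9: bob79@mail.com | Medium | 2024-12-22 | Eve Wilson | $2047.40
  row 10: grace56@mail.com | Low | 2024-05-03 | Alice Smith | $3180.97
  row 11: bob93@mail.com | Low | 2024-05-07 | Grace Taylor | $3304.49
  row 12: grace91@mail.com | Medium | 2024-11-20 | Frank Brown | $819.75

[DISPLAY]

Email           │Level   │Date      │Name  
────────────────┼────────┼──────────┼──────
carol26@mail.com│Low     │2024-04-04│Frank 
alice56@mail.com│Medium  │2024-03-14│Eve Sm
dave43@mail.com │Low     │2024-10-05│Grace 
frank95@mail.com│Critical│2024-12-15│Bob Ta
grace26@mail.com│High    │2024-10-15│Carol 
eve49@mail.com  │Medium  │2024-02-13│Bob Sm
bob52@mail.com  │High    │2024-08-19│Alice 
grace31@mail.com│Low     │2024-07-06│Carol 
bob54@mail.com  │Medium  │2024-02-14│Eve Da
bob79@mail.com  │Medium  │2024-12-22│Eve Wi
grace56@mail.com│Low     │2024-05-03│Alice 
bob93@mail.com  │Low     │2024-05-07│Grace 
grace91@mail.com│Medium  │2024-11-20│Frank 
                                           
                                           
                                           
                                           
                                           
                                           
                                           
                                           
                                           


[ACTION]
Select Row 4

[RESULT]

Email           │Level   │Date      │Name  
────────────────┼────────┼──────────┼──────
carol26@mail.com│Low     │2024-04-04│Frank 
alice56@mail.com│Medium  │2024-03-14│Eve Sm
dave43@mail.com │Low     │2024-10-05│Grace 
frank95@mail.com│Critical│2024-12-15│Bob Ta
>race26@mail.com│High    │2024-10-15│Carol 
eve49@mail.com  │Medium  │2024-02-13│Bob Sm
bob52@mail.com  │High    │2024-08-19│Alice 
grace31@mail.com│Low     │2024-07-06│Carol 
bob54@mail.com  │Medium  │2024-02-14│Eve Da
bob79@mail.com  │Medium  │2024-12-22│Eve Wi
grace56@mail.com│Low     │2024-05-03│Alice 
bob93@mail.com  │Low     │2024-05-07│Grace 
grace91@mail.com│Medium  │2024-11-20│Frank 
                                           
                                           
                                           
                                           
                                           
                                           
                                           
                                           
                                           


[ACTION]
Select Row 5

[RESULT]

Email           │Level   │Date      │Name  
────────────────┼────────┼──────────┼──────
carol26@mail.com│Low     │2024-04-04│Frank 
alice56@mail.com│Medium  │2024-03-14│Eve Sm
dave43@mail.com │Low     │2024-10-05│Grace 
frank95@mail.com│Critical│2024-12-15│Bob Ta
grace26@mail.com│High    │2024-10-15│Carol 
>ve49@mail.com  │Medium  │2024-02-13│Bob Sm
bob52@mail.com  │High    │2024-08-19│Alice 
grace31@mail.com│Low     │2024-07-06│Carol 
bob54@mail.com  │Medium  │2024-02-14│Eve Da
bob79@mail.com  │Medium  │2024-12-22│Eve Wi
grace56@mail.com│Low     │2024-05-03│Alice 
bob93@mail.com  │Low     │2024-05-07│Grace 
grace91@mail.com│Medium  │2024-11-20│Frank 
                                           
                                           
                                           
                                           
                                           
                                           
                                           
                                           
                                           


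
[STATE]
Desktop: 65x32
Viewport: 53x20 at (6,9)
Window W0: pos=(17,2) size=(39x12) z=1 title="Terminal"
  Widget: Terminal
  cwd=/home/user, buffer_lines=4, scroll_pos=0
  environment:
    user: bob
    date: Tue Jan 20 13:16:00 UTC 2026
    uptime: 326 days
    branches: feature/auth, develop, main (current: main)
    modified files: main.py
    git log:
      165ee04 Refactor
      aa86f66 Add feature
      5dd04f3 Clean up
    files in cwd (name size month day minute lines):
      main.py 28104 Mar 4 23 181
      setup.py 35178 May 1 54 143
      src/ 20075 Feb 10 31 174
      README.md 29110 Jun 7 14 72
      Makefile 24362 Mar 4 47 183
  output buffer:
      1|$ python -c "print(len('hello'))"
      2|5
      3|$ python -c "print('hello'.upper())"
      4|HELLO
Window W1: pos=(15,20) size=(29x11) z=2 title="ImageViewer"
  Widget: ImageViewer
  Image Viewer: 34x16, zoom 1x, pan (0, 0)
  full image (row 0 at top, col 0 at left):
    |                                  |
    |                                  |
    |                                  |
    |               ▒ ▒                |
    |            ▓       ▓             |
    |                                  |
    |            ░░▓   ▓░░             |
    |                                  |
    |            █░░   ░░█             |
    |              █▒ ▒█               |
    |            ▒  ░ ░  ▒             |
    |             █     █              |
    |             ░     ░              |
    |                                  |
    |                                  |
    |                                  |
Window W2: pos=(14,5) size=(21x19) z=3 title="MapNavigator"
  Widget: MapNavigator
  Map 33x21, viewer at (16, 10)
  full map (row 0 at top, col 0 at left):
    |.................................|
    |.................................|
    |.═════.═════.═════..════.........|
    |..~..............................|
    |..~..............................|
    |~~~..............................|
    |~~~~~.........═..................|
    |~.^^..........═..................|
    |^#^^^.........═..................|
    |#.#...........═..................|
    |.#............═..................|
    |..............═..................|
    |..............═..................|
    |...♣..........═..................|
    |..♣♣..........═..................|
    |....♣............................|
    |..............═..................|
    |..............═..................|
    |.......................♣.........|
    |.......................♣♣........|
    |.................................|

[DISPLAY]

        ┃...................┃                    ┃   
        ┃...................┃                    ┃   
        ┃.......═...........┃                    ┃   
        ┃.......═...........┃                    ┃   
        ┃.......═...........┃━━━━━━━━━━━━━━━━━━━━┛   
        ┃.......═...........┃                        
        ┃.......═.@.........┃                        
        ┃.......═...........┃                        
        ┃.......═...........┃                        
        ┃.......═...........┃                        
        ┃.......═...........┃                        
        ┃...................┃━━━━━━━━┓               
        ┃.......═...........┃        ┃               
        ┃.......═...........┃────────┨               
        ┗━━━━━━━━━━━━━━━━━━━┛        ┃               
         ┃                           ┃               
         ┃                           ┃               
         ┃               ▒ ▒         ┃               
         ┃            ▓       ▓      ┃               
         ┃                           ┃               


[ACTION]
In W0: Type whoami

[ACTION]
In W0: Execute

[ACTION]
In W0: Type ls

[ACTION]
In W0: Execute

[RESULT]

        ┃...................┃                    ┃   
        ┃...................┃                    ┃   
        ┃.......═...........┃  src/  README.md  M┃   
        ┃.......═...........┃                    ┃   
        ┃.......═...........┃━━━━━━━━━━━━━━━━━━━━┛   
        ┃.......═...........┃                        
        ┃.......═.@.........┃                        
        ┃.......═...........┃                        
        ┃.......═...........┃                        
        ┃.......═...........┃                        
        ┃.......═...........┃                        
        ┃...................┃━━━━━━━━┓               
        ┃.......═...........┃        ┃               
        ┃.......═...........┃────────┨               
        ┗━━━━━━━━━━━━━━━━━━━┛        ┃               
         ┃                           ┃               
         ┃                           ┃               
         ┃               ▒ ▒         ┃               
         ┃            ▓       ▓      ┃               
         ┃                           ┃               


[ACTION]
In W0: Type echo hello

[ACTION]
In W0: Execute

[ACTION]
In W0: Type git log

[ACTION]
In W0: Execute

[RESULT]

        ┃...................┃                    ┃   
        ┃...................┃re                  ┃   
        ┃.......═...........┃                    ┃   
        ┃.......═...........┃                    ┃   
        ┃.......═...........┃━━━━━━━━━━━━━━━━━━━━┛   
        ┃.......═...........┃                        
        ┃.......═.@.........┃                        
        ┃.......═...........┃                        
        ┃.......═...........┃                        
        ┃.......═...........┃                        
        ┃.......═...........┃                        
        ┃...................┃━━━━━━━━┓               
        ┃.......═...........┃        ┃               
        ┃.......═...........┃────────┨               
        ┗━━━━━━━━━━━━━━━━━━━┛        ┃               
         ┃                           ┃               
         ┃                           ┃               
         ┃               ▒ ▒         ┃               
         ┃            ▓       ▓      ┃               
         ┃                           ┃               
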